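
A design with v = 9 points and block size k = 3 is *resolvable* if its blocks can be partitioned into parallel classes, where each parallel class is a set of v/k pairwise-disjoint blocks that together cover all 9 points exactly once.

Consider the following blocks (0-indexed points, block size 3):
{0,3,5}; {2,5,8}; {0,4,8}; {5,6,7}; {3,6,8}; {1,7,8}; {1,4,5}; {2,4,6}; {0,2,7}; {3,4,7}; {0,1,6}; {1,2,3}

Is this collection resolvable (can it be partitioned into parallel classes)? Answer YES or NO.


v = 9, block size k = 3, number of blocks = 12.
For resolvability, blocks must partition into parallel classes of size v/k = 3.
Total blocks must therefore be a multiple of 3: 12 = 3·4 + 0 ⇒ divisible ✓.
Greedy packing gives 4 candidate class(es). Each should be a full parallel class (size 3, covers all 9 points).
  Class 1 (3 blocks): {0,3,5}; {1,7,8}; {2,4,6}. Points covered: [0, 1, 2, 3, 4, 5, 6, 7, 8].
  Class 2 (3 blocks): {2,5,8}; {3,4,7}; {0,1,6}. Points covered: [0, 1, 2, 3, 4, 5, 6, 7, 8].
  Class 3 (3 blocks): {0,4,8}; {5,6,7}; {1,2,3}. Points covered: [0, 1, 2, 3, 4, 5, 6, 7, 8].
  Class 4 (3 blocks): {3,6,8}; {1,4,5}; {0,2,7}. Points covered: [0, 1, 2, 3, 4, 5, 6, 7, 8].
All classes full (size 3)? YES. All classes cover every point? YES.
Resolvable? YES.

YES


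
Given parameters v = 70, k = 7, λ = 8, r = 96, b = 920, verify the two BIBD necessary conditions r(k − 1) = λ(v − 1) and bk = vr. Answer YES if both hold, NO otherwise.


Condition (i): r(k − 1) = 96·6 = 576; λ(v − 1) = 8·69 = 552. Match? NO.
Condition (ii): bk = 920·7 = 6440; vr = 70·96 = 6720. Match? NO.
Both conditions hold? NO.

NO


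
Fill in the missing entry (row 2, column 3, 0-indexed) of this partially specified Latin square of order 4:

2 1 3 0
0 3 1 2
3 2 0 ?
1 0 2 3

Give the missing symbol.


Row 2 contains symbols [0, 2, 3] — missing [1].
Column 3 contains symbols [0, 2, 3] — missing [1].
The missing symbol must appear in both missing sets; intersection = [1].
Therefore the hidden value is 1.

Missing value = 1.


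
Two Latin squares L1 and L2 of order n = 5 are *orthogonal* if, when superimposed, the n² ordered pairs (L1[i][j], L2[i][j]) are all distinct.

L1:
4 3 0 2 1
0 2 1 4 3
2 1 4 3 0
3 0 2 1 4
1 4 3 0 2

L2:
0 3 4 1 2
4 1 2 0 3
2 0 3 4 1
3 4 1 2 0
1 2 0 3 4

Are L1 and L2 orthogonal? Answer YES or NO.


Form the n² = 25 superimposed pairs (L1[i][j], L2[i][j]), row by row (rows and columns indexed from 0):
row 0: (4,0) (3,3) (0,4) (2,1) (1,2)
row 1: (0,4) (2,1) (1,2) (4,0) (3,3)
row 2: (2,2) (1,0) (4,3) (3,4) (0,1)
row 3: (3,3) (0,4) (2,1) (1,2) (4,0)
row 4: (1,1) (4,2) (3,0) (0,3) (2,4)
Orthogonality requires all 25 pairs distinct.
But the pair (0,4) repeats: cell (0,2) has L1 = 0, L2 = 4, and cell (1,0) has L1 = 0, L2 = 4.
A repeated pair means some other pair never occurs (only 15 distinct pairs out of 25), so the squares are not orthogonal.
Conclusion: NO.

NO


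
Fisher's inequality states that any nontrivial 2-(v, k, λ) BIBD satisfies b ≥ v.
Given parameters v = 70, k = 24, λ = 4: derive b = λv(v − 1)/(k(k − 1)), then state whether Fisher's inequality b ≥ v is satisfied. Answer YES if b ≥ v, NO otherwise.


r = λ(v − 1)/(k − 1) = 4·69/23 = 12.
b = vr/k = 70·12/24 = 35.
Fisher's inequality: b ≥ v ⇔ 35 ≥ 70? NO.

NO


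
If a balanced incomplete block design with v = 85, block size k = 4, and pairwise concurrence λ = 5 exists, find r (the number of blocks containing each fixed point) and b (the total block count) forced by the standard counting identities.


Any 2-(v, k, λ) BIBD satisfies two necessary conditions:
  (i)  Each point sits in r blocks, and counting incidences through any fixed point gives r(k − 1) = λ(v − 1), so r = λ(v − 1)/(k − 1).
  (ii) Total incidences bk = vr, so b = vr/k.
Step 1: r = λ(v − 1)/(k − 1) = 5·(85 − 1)/(4 − 1) = 5·84/3 = 420/3 = 140.
Step 2: b = vr/k = 85·140/4 = 11900/4 = 2975.
Check integrality: r = 140 ∈ Z ✓, b = 2975 ∈ Z ✓.
(These identities are necessary conditions: they determine r and b for any design with these parameters, but do not by themselves prove that one exists.)

r = 140, b = 2975.


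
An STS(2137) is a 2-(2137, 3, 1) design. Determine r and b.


An STS(v) is a 2-(v, 3, 1) BIBD: block size k = 3, λ = 1.
Replication: r(k − 1) = λ(v − 1) ⇒ r·2 = 2137 − 1 = 2136 ⇒ r = 1068.
Block count: bk = vr ⇒ b·3 = 2137·1068 = 2282316 ⇒ b = 760772.
(Check via b = v(v − 1)/6 = 2137·2136/6 = 4564632/6 = 760772.)

r = 1068, b = 760772.


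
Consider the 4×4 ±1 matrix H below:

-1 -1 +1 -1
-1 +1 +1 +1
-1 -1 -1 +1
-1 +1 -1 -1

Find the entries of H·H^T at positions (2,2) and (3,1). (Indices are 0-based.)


Row 1 of H: [-1, 1, 1, 1].
Row 2 of H: [-1, -1, -1, 1].
Row 3 of H: [-1, 1, -1, -1].
(H·H^T)[2][2] = Σ_j H[2][j]·H[2][j] = (-1)² + (-1)² + (-1)² + (1)² = 1 + 1 + 1 + 1 = 4.
(H·H^T)[3][1] = Σ_j H[3][j]·H[1][j] = (-1)·(-1) + (1)·(1) + (-1)·(1) + (-1)·(1) = 1 + 1 + -1 + -1 = 0.
So rows 3 and 1 are orthogonal; the diagonal entry equals n = 4.

(2,2) entry = 4; (3,1) entry = 0.


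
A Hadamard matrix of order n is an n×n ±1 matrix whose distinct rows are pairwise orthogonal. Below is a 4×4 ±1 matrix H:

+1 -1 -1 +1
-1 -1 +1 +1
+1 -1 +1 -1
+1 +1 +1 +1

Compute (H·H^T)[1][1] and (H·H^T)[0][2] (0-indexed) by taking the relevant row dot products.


Row 0 of H: [1, -1, -1, 1].
Row 1 of H: [-1, -1, 1, 1].
Row 2 of H: [1, -1, 1, -1].
(H·H^T)[1][1] = Σ_j H[1][j]·H[1][j] = (-1)² + (-1)² + (1)² + (1)² = 1 + 1 + 1 + 1 = 4.
(H·H^T)[0][2] = Σ_j H[0][j]·H[2][j] = (1)·(1) + (-1)·(-1) + (-1)·(1) + (1)·(-1) = 1 + 1 + -1 + -1 = 0.
So rows 0 and 2 are orthogonal; the diagonal entry equals n = 4.

(1,1) entry = 4; (0,2) entry = 0.


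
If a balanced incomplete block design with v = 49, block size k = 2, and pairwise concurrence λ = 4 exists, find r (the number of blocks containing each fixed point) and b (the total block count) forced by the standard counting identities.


Any 2-(v, k, λ) BIBD satisfies two necessary conditions:
  (i)  Each point sits in r blocks, and counting incidences through any fixed point gives r(k − 1) = λ(v − 1), so r = λ(v − 1)/(k − 1).
  (ii) Total incidences bk = vr, so b = vr/k.
Step 1: r = λ(v − 1)/(k − 1) = 4·(49 − 1)/(2 − 1) = 4·48/1 = 192/1 = 192.
Step 2: b = vr/k = 49·192/2 = 9408/2 = 4704.
Check integrality: r = 192 ∈ Z ✓, b = 4704 ∈ Z ✓.
(These identities are necessary conditions: they determine r and b for any design with these parameters, but do not by themselves prove that one exists.)

r = 192, b = 4704.


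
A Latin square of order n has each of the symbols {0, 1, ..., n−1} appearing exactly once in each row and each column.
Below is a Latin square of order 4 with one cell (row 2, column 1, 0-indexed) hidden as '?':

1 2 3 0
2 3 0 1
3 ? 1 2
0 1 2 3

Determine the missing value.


Row 2 contains symbols [1, 2, 3] — missing [0].
Column 1 contains symbols [1, 2, 3] — missing [0].
The missing symbol must appear in both missing sets; intersection = [0].
Therefore the hidden value is 0.

Missing value = 0.


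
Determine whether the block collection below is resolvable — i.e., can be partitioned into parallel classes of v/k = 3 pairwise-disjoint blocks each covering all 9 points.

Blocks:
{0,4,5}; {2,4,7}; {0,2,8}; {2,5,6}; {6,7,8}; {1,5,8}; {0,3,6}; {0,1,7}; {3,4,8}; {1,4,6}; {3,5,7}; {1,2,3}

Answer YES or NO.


v = 9, block size k = 3, number of blocks = 12.
For resolvability, blocks must partition into parallel classes of size v/k = 3.
Total blocks must therefore be a multiple of 3: 12 = 3·4 + 0 ⇒ divisible ✓.
Greedy packing gives 4 candidate class(es). Each should be a full parallel class (size 3, covers all 9 points).
  Class 1 (3 blocks): {0,4,5}; {6,7,8}; {1,2,3}. Points covered: [0, 1, 2, 3, 4, 5, 6, 7, 8].
  Class 2 (3 blocks): {2,4,7}; {1,5,8}; {0,3,6}. Points covered: [0, 1, 2, 3, 4, 5, 6, 7, 8].
  Class 3 (3 blocks): {0,2,8}; {1,4,6}; {3,5,7}. Points covered: [0, 1, 2, 3, 4, 5, 6, 7, 8].
  Class 4 (3 blocks): {2,5,6}; {0,1,7}; {3,4,8}. Points covered: [0, 1, 2, 3, 4, 5, 6, 7, 8].
All classes full (size 3)? YES. All classes cover every point? YES.
Resolvable? YES.

YES


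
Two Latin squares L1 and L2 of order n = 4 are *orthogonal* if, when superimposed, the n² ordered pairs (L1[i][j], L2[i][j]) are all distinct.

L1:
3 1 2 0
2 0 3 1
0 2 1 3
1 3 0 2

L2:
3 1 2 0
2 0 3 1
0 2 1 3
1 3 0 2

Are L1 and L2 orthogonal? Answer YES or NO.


Form the n² = 16 superimposed pairs (L1[i][j], L2[i][j]), row by row (rows and columns indexed from 0):
row 0: (3,3) (1,1) (2,2) (0,0)
row 1: (2,2) (0,0) (3,3) (1,1)
row 2: (0,0) (2,2) (1,1) (3,3)
row 3: (1,1) (3,3) (0,0) (2,2)
Orthogonality requires all 16 pairs distinct.
But the pair (2,2) repeats: cell (0,2) has L1 = 2, L2 = 2, and cell (1,0) has L1 = 2, L2 = 2.
A repeated pair means some other pair never occurs (only 4 distinct pairs out of 16), so the squares are not orthogonal.
Conclusion: NO.

NO


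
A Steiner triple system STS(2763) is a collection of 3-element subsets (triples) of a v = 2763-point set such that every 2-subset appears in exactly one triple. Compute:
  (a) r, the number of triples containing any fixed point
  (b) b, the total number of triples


An STS(v) is a 2-(v, 3, 1) BIBD: block size k = 3, λ = 1.
Replication: r(k − 1) = λ(v − 1) ⇒ r·2 = 2763 − 1 = 2762 ⇒ r = 1381.
Block count: b = v(v − 1)/6 = 2763·2762/6 = 7631406/6 = 1271901.
(Check via bk = vr: 1271901·3 = 3815703 = 2763·1381 = 3815703 ✓.)

r = 1381, b = 1271901.


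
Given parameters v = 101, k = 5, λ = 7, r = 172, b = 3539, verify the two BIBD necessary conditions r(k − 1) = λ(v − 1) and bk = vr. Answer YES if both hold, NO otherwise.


Condition (i): r(k − 1) = 172·4 = 688; λ(v − 1) = 7·100 = 700. Match? NO.
Condition (ii): bk = 3539·5 = 17695; vr = 101·172 = 17372. Match? NO.
Both conditions hold? NO.

NO


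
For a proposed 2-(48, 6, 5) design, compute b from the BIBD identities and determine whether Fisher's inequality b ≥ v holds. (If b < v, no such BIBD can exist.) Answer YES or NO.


r = λ(v − 1)/(k − 1) = 5·47/5 = 47.
b = vr/k = 48·47/6 = 376.
Fisher's inequality: b ≥ v ⇔ 376 ≥ 48? YES.

YES


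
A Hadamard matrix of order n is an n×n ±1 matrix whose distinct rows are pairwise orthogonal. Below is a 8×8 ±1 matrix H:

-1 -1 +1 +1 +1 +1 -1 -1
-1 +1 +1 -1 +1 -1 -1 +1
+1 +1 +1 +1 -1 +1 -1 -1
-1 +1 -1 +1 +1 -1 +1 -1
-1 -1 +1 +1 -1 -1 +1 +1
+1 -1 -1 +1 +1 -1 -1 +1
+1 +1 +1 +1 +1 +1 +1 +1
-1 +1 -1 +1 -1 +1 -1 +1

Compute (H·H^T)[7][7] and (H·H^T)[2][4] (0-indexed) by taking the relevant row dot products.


Row 2 of H: [1, 1, 1, 1, -1, 1, -1, -1].
Row 4 of H: [-1, -1, 1, 1, -1, -1, 1, 1].
Row 7 of H: [-1, 1, -1, 1, -1, 1, -1, 1].
(H·H^T)[7][7] = Σ_j H[7][j]·H[7][j] = (-1)² + (1)² + (-1)² + (1)² + (-1)² + (1)² + (-1)² + (1)² = 1 + 1 + 1 + 1 + 1 + 1 + 1 + 1 = 8.
(H·H^T)[2][4] = Σ_j H[2][j]·H[4][j] = (1)·(-1) + (1)·(-1) + (1)·(1) + (1)·(1) + (-1)·(-1) + (1)·(-1) + (-1)·(1) + (-1)·(1) = -1 + -1 + 1 + 1 + 1 + -1 + -1 + -1 = -2.
Rows 2 and 4 are not orthogonal (dot product = -2 ≠ 0), so H is not a Hadamard matrix.

(7,7) entry = 8; (2,4) entry = -2.


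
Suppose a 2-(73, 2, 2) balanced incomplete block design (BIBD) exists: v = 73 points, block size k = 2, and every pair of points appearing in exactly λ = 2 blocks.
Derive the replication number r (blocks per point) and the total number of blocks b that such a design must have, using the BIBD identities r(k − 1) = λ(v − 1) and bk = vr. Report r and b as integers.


Any 2-(v, k, λ) BIBD satisfies two necessary conditions:
  (i)  Each point sits in r blocks, and counting incidences through any fixed point gives r(k − 1) = λ(v − 1), so r = λ(v − 1)/(k − 1).
  (ii) Total incidences bk = vr, so b = vr/k.
Step 1: r = λ(v − 1)/(k − 1) = 2·(73 − 1)/(2 − 1) = 2·72/1 = 144/1 = 144.
Step 2: b = vr/k = 73·144/2 = 10512/2 = 5256.
Check integrality: r = 144 ∈ Z ✓, b = 5256 ∈ Z ✓.
(These identities are necessary conditions: they determine r and b for any design with these parameters, but do not by themselves prove that one exists.)

r = 144, b = 5256.


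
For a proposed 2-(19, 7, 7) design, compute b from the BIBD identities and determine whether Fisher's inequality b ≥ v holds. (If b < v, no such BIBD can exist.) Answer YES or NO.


b = λv(v − 1)/(k(k − 1)) = 7·19·18/(7·6) = 2394/42 = 57.
Compare with v = 19: b ≥ v, so Fisher's inequality holds.

YES


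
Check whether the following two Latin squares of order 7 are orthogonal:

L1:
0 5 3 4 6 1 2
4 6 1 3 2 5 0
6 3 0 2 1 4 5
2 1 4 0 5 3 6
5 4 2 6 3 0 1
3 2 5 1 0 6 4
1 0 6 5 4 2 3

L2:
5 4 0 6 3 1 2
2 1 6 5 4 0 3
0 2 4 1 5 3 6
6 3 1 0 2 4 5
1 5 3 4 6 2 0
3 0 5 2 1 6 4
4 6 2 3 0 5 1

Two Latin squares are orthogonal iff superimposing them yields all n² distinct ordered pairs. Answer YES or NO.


Form the n² = 49 superimposed pairs (L1[i][j], L2[i][j]), row by row (rows and columns indexed from 0):
row 0: (0,5) (5,4) (3,0) (4,6) (6,3) (1,1) (2,2)
row 1: (4,2) (6,1) (1,6) (3,5) (2,4) (5,0) (0,3)
row 2: (6,0) (3,2) (0,4) (2,1) (1,5) (4,3) (5,6)
row 3: (2,6) (1,3) (4,1) (0,0) (5,2) (3,4) (6,5)
row 4: (5,1) (4,5) (2,3) (6,4) (3,6) (0,2) (1,0)
row 5: (3,3) (2,0) (5,5) (1,2) (0,1) (6,6) (4,4)
row 6: (1,4) (0,6) (6,2) (5,3) (4,0) (2,5) (3,1)
Orthogonality requires all 49 pairs distinct.
Check by first coordinate: for each symbol s of L1, list the L2 entries in the n cells where L1 = s; they must all differ.
  L1 = 0: L2 entries (in reading order) 5, 3, 4, 0, 2, 1, 6 — all 7 distinct ✓
  L1 = 1: L2 entries (in reading order) 1, 6, 5, 3, 0, 2, 4 — all 7 distinct ✓
  L1 = 2: L2 entries (in reading order) 2, 4, 1, 6, 3, 0, 5 — all 7 distinct ✓
  L1 = 3: L2 entries (in reading order) 0, 5, 2, 4, 6, 3, 1 — all 7 distinct ✓
  L1 = 4: L2 entries (in reading order) 6, 2, 3, 1, 5, 4, 0 — all 7 distinct ✓
  L1 = 5: L2 entries (in reading order) 4, 0, 6, 2, 1, 5, 3 — all 7 distinct ✓
  L1 = 6: L2 entries (in reading order) 3, 1, 0, 5, 4, 6, 2 — all 7 distinct ✓
Every symbol of L1 meets every symbol of L2 exactly once, so all 49 pairs are distinct (49 of 49).
Conclusion: YES.

YES


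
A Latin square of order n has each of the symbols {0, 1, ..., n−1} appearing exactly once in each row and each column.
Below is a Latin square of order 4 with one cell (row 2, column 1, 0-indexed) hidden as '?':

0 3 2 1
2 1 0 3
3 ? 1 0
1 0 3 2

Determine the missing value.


Row 2 contains symbols [0, 1, 3] — missing [2].
Column 1 contains symbols [0, 1, 3] — missing [2].
The missing symbol must appear in both missing sets; intersection = [2].
Therefore the hidden value is 2.

Missing value = 2.


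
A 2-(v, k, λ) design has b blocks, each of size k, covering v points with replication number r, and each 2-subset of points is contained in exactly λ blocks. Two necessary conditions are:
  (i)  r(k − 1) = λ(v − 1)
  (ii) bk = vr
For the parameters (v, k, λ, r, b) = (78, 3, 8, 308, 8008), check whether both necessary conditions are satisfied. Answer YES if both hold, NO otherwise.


Condition (i): r(k − 1) = 308·2 = 616; λ(v − 1) = 8·77 = 616. Match? YES.
Condition (ii): bk = 8008·3 = 24024; vr = 78·308 = 24024. Match? YES.
Both conditions hold? YES.

YES


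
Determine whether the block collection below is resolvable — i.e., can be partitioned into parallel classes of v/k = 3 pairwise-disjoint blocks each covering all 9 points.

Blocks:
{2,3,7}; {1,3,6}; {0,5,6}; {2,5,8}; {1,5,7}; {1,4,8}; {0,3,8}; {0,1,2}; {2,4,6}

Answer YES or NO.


v = 9, block size k = 3, number of blocks = 9.
For resolvability, blocks must partition into parallel classes of size v/k = 3.
Total blocks must therefore be a multiple of 3: 9 = 3·3 + 0 ⇒ divisible ✓.
Consider block {1,3,6}. The only other block(s) in the collection disjoint from it are {2,5,8} — just 1 block(s). Any parallel class containing {1,3,6} would need 2 other blocks each disjoint from it, so no parallel class of size 3 can contain {1,3,6}.
Since every block must belong to some parallel class in a resolution, the collection cannot be partitioned into parallel classes.
Resolvable? NO.

NO


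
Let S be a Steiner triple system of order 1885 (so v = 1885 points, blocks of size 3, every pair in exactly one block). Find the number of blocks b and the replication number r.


An STS(v) is a 2-(v, 3, 1) BIBD: block size k = 3, λ = 1.
Replication: r(k − 1) = λ(v − 1) ⇒ r·2 = 1885 − 1 = 1884 ⇒ r = 942.
Block count: b = v(v − 1)/6 = 1885·1884/6 = 3551340/6 = 591890.
(Check via bk = vr: 591890·3 = 1775670 = 1885·942 = 1775670 ✓.)

r = 942, b = 591890.


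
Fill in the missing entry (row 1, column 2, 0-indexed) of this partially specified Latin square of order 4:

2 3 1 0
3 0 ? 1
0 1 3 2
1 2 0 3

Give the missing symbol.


Row 1 contains symbols [0, 1, 3] — missing [2].
Column 2 contains symbols [0, 1, 3] — missing [2].
The missing symbol must appear in both missing sets; intersection = [2].
Therefore the hidden value is 2.

Missing value = 2.


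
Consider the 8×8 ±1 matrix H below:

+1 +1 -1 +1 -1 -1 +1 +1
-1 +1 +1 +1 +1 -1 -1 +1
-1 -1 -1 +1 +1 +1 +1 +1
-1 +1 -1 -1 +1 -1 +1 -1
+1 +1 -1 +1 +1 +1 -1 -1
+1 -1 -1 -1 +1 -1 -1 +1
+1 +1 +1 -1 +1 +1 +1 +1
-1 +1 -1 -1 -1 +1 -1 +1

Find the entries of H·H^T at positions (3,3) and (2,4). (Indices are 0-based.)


Row 2 of H: [-1, -1, -1, 1, 1, 1, 1, 1].
Row 3 of H: [-1, 1, -1, -1, 1, -1, 1, -1].
Row 4 of H: [1, 1, -1, 1, 1, 1, -1, -1].
(H·H^T)[3][3] = Σ_j H[3][j]·H[3][j] = (-1)² + (1)² + (-1)² + (-1)² + (1)² + (-1)² + (1)² + (-1)² = 1 + 1 + 1 + 1 + 1 + 1 + 1 + 1 = 8.
(H·H^T)[2][4] = Σ_j H[2][j]·H[4][j] = (-1)·(1) + (-1)·(1) + (-1)·(-1) + (1)·(1) + (1)·(1) + (1)·(1) + (1)·(-1) + (1)·(-1) = -1 + -1 + 1 + 1 + 1 + 1 + -1 + -1 = 0.
So rows 2 and 4 are orthogonal; the diagonal entry equals n = 8.

(3,3) entry = 8; (2,4) entry = 0.


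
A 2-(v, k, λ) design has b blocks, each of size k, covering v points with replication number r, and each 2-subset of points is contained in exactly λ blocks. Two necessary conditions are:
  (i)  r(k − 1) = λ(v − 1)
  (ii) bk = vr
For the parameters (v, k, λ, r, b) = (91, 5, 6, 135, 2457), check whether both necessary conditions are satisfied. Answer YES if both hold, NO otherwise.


Condition (i): r(k − 1) = 135·4 = 540; λ(v − 1) = 6·90 = 540. Match? YES.
Condition (ii): bk = 2457·5 = 12285; vr = 91·135 = 12285. Match? YES.
Both conditions hold? YES.

YES


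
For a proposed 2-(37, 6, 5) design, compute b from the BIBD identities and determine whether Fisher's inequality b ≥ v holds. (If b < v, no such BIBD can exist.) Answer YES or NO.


r = λ(v − 1)/(k − 1) = 5·36/5 = 36.
b = vr/k = 37·36/6 = 222.
Fisher's inequality: b ≥ v ⇔ 222 ≥ 37? YES.

YES


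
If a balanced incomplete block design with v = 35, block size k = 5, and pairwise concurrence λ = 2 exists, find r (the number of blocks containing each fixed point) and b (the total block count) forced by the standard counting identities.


Any 2-(v, k, λ) BIBD satisfies two necessary conditions:
  (i)  Each point sits in r blocks, and counting incidences through any fixed point gives r(k − 1) = λ(v − 1), so r = λ(v − 1)/(k − 1).
  (ii) Total incidences bk = vr, so b = vr/k.
Step 1: r = λ(v − 1)/(k − 1) = 2·(35 − 1)/(5 − 1) = 2·34/4 = 68/4 = 17.
Step 2: b = vr/k = 35·17/5 = 595/5 = 119.
Check integrality: r = 17 ∈ Z ✓, b = 119 ∈ Z ✓.
(These identities are necessary conditions: they determine r and b for any design with these parameters, but do not by themselves prove that one exists.)

r = 17, b = 119.


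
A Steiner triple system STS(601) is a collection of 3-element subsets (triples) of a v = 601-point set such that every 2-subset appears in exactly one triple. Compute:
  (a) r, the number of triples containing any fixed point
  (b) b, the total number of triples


An STS(v) is a 2-(v, 3, 1) BIBD: block size k = 3, λ = 1.
Replication: r(k − 1) = λ(v − 1) ⇒ r·2 = 601 − 1 = 600 ⇒ r = 300.
Block count: b = v(v − 1)/6 = 601·600/6 = 360600/6 = 60100.

r = 300, b = 60100.


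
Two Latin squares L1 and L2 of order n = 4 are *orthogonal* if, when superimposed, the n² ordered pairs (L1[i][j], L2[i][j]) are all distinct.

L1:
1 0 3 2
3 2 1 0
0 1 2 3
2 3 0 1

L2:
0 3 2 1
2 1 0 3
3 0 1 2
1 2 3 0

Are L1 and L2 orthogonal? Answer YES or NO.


Form the n² = 16 superimposed pairs (L1[i][j], L2[i][j]), row by row (rows and columns indexed from 0):
row 0: (1,0) (0,3) (3,2) (2,1)
row 1: (3,2) (2,1) (1,0) (0,3)
row 2: (0,3) (1,0) (2,1) (3,2)
row 3: (2,1) (3,2) (0,3) (1,0)
Orthogonality requires all 16 pairs distinct.
But the pair (3,2) repeats: cell (0,2) has L1 = 3, L2 = 2, and cell (1,0) has L1 = 3, L2 = 2.
A repeated pair means some other pair never occurs (only 4 distinct pairs out of 16), so the squares are not orthogonal.
Conclusion: NO.

NO


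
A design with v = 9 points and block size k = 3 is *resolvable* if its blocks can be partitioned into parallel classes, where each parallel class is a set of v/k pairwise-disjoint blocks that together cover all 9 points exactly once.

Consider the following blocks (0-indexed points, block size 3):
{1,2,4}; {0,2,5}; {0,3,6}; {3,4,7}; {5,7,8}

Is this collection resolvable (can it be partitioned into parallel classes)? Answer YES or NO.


v = 9, block size k = 3, number of blocks = 5.
For resolvability, blocks must partition into parallel classes of size v/k = 3.
Total blocks must therefore be a multiple of 3: 5 = 3·1 + 2 ⇒ not divisible ✗.
Resolvable? NO.

NO


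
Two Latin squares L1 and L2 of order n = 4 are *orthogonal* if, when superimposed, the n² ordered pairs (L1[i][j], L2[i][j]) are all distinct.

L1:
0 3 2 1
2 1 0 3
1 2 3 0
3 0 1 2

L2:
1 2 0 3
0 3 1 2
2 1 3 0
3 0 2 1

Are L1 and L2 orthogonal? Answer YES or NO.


Form the n² = 16 superimposed pairs (L1[i][j], L2[i][j]), row by row (rows and columns indexed from 0):
row 0: (0,1) (3,2) (2,0) (1,3)
row 1: (2,0) (1,3) (0,1) (3,2)
row 2: (1,2) (2,1) (3,3) (0,0)
row 3: (3,3) (0,0) (1,2) (2,1)
Orthogonality requires all 16 pairs distinct.
But the pair (2,0) repeats: cell (0,2) has L1 = 2, L2 = 0, and cell (1,0) has L1 = 2, L2 = 0.
A repeated pair means some other pair never occurs (only 8 distinct pairs out of 16), so the squares are not orthogonal.
Conclusion: NO.

NO


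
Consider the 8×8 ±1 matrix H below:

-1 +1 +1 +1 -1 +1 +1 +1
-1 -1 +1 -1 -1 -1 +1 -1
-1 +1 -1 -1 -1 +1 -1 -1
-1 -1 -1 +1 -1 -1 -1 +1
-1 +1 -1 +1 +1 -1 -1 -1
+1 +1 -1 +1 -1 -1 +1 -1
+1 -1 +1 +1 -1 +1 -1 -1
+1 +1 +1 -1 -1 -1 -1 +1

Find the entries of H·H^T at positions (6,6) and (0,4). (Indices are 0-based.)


Row 0 of H: [-1, 1, 1, 1, -1, 1, 1, 1].
Row 4 of H: [-1, 1, -1, 1, 1, -1, -1, -1].
Row 6 of H: [1, -1, 1, 1, -1, 1, -1, -1].
(H·H^T)[6][6] = Σ_j H[6][j]·H[6][j] = (1)² + (-1)² + (1)² + (1)² + (-1)² + (1)² + (-1)² + (-1)² = 1 + 1 + 1 + 1 + 1 + 1 + 1 + 1 = 8.
(H·H^T)[0][4] = Σ_j H[0][j]·H[4][j] = (-1)·(-1) + (1)·(1) + (1)·(-1) + (1)·(1) + (-1)·(1) + (1)·(-1) + (1)·(-1) + (1)·(-1) = 1 + 1 + -1 + 1 + -1 + -1 + -1 + -1 = -2.
Rows 0 and 4 are not orthogonal (dot product = -2 ≠ 0), so H is not a Hadamard matrix.

(6,6) entry = 8; (0,4) entry = -2.


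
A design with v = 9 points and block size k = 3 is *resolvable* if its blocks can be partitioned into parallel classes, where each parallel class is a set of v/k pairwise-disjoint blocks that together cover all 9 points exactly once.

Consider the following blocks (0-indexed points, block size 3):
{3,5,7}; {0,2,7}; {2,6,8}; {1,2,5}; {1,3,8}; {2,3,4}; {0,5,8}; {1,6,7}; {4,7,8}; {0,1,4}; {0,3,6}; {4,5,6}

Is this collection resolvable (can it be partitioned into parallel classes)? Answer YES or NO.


v = 9, block size k = 3, number of blocks = 12.
For resolvability, blocks must partition into parallel classes of size v/k = 3.
Total blocks must therefore be a multiple of 3: 12 = 3·4 + 0 ⇒ divisible ✓.
Greedy packing gives 4 candidate class(es). Each should be a full parallel class (size 3, covers all 9 points).
  Class 1 (3 blocks): {3,5,7}; {2,6,8}; {0,1,4}. Points covered: [0, 1, 2, 3, 4, 5, 6, 7, 8].
  Class 2 (3 blocks): {0,2,7}; {1,3,8}; {4,5,6}. Points covered: [0, 1, 2, 3, 4, 5, 6, 7, 8].
  Class 3 (3 blocks): {1,2,5}; {4,7,8}; {0,3,6}. Points covered: [0, 1, 2, 3, 4, 5, 6, 7, 8].
  Class 4 (3 blocks): {2,3,4}; {0,5,8}; {1,6,7}. Points covered: [0, 1, 2, 3, 4, 5, 6, 7, 8].
All classes full (size 3)? YES. All classes cover every point? YES.
Resolvable? YES.

YES


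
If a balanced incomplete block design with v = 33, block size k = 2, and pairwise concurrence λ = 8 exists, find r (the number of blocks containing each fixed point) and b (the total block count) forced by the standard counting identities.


Any 2-(v, k, λ) BIBD satisfies two necessary conditions:
  (i)  Each point sits in r blocks, and counting incidences through any fixed point gives r(k − 1) = λ(v − 1), so r = λ(v − 1)/(k − 1).
  (ii) Total incidences bk = vr, so b = vr/k.
Step 1: r = λ(v − 1)/(k − 1) = 8·(33 − 1)/(2 − 1) = 8·32/1 = 256/1 = 256.
Step 2: b = vr/k = 33·256/2 = 8448/2 = 4224.
Check integrality: r = 256 ∈ Z ✓, b = 4224 ∈ Z ✓.
(These identities are necessary conditions: they determine r and b for any design with these parameters, but do not by themselves prove that one exists.)

r = 256, b = 4224.


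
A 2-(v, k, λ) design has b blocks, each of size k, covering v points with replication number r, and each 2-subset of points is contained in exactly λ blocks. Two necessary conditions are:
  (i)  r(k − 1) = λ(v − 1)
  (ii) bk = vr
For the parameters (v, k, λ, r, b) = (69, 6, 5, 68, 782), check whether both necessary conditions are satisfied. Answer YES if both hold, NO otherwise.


Condition (i): r(k − 1) = 68·5 = 340; λ(v − 1) = 5·68 = 340. Match? YES.
Condition (ii): bk = 782·6 = 4692; vr = 69·68 = 4692. Match? YES.
Both conditions hold? YES.

YES


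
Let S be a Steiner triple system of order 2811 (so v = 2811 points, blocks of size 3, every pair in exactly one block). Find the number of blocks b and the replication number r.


An STS(v) is a 2-(v, 3, 1) BIBD: block size k = 3, λ = 1.
Replication: r(k − 1) = λ(v − 1) ⇒ r·2 = 2811 − 1 = 2810 ⇒ r = 1405.
Block count: bk = vr ⇒ b·3 = 2811·1405 = 3949455 ⇒ b = 1316485.
(Check via b = v(v − 1)/6 = 2811·2810/6 = 7898910/6 = 1316485.)

r = 1405, b = 1316485.


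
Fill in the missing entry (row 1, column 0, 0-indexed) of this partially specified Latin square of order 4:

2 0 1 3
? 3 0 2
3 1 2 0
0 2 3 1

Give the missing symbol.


Row 1 contains symbols [0, 2, 3] — missing [1].
Column 0 contains symbols [0, 2, 3] — missing [1].
The missing symbol must appear in both missing sets; intersection = [1].
Therefore the hidden value is 1.

Missing value = 1.


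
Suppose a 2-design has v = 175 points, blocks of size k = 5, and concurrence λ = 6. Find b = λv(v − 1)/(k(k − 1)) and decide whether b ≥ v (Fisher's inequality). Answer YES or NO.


r = λ(v − 1)/(k − 1) = 6·174/4 = 261.
b = vr/k = 175·261/5 = 9135.
Fisher's inequality: b ≥ v ⇔ 9135 ≥ 175? YES.

YES


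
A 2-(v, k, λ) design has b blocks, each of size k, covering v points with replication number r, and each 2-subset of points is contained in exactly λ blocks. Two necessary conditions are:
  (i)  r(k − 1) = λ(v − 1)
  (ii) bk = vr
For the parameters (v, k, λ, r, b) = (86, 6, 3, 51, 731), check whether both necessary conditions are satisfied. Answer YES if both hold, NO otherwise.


Condition (i): r(k − 1) = 51·5 = 255; λ(v − 1) = 3·85 = 255. Match? YES.
Condition (ii): bk = 731·6 = 4386; vr = 86·51 = 4386. Match? YES.
Both conditions hold? YES.

YES


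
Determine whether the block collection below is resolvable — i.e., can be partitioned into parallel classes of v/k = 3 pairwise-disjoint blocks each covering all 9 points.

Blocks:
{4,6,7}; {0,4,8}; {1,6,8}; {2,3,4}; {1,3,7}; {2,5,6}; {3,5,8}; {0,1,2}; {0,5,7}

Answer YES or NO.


v = 9, block size k = 3, number of blocks = 9.
For resolvability, blocks must partition into parallel classes of size v/k = 3.
Total blocks must therefore be a multiple of 3: 9 = 3·3 + 0 ⇒ divisible ✓.
Greedy packing gives 3 candidate class(es). Each should be a full parallel class (size 3, covers all 9 points).
  Class 1 (3 blocks): {4,6,7}; {3,5,8}; {0,1,2}. Points covered: [0, 1, 2, 3, 4, 5, 6, 7, 8].
  Class 2 (3 blocks): {0,4,8}; {1,3,7}; {2,5,6}. Points covered: [0, 1, 2, 3, 4, 5, 6, 7, 8].
  Class 3 (3 blocks): {1,6,8}; {2,3,4}; {0,5,7}. Points covered: [0, 1, 2, 3, 4, 5, 6, 7, 8].
All classes full (size 3)? YES. All classes cover every point? YES.
Resolvable? YES.

YES


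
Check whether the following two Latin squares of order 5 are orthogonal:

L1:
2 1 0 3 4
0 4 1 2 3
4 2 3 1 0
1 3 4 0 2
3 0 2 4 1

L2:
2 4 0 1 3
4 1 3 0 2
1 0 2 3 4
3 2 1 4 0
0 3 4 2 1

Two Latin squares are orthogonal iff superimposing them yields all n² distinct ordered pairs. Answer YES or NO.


Form the n² = 25 superimposed pairs (L1[i][j], L2[i][j]), row by row (rows and columns indexed from 0):
row 0: (2,2) (1,4) (0,0) (3,1) (4,3)
row 1: (0,4) (4,1) (1,3) (2,0) (3,2)
row 2: (4,1) (2,0) (3,2) (1,3) (0,4)
row 3: (1,3) (3,2) (4,1) (0,4) (2,0)
row 4: (3,0) (0,3) (2,4) (4,2) (1,1)
Orthogonality requires all 25 pairs distinct.
But the pair (4,1) repeats: cell (1,1) has L1 = 4, L2 = 1, and cell (2,0) has L1 = 4, L2 = 1.
A repeated pair means some other pair never occurs (only 15 distinct pairs out of 25), so the squares are not orthogonal.
Conclusion: NO.

NO


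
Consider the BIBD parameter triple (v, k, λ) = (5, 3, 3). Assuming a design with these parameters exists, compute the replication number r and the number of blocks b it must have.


Any 2-(v, k, λ) BIBD satisfies two necessary conditions:
  (i)  Each point sits in r blocks, and counting incidences through any fixed point gives r(k − 1) = λ(v − 1), so r = λ(v − 1)/(k − 1).
  (ii) Total incidences bk = vr, so b = vr/k.
Step 1: r = λ(v − 1)/(k − 1) = 3·(5 − 1)/(3 − 1) = 3·4/2 = 12/2 = 6.
Step 2: b = vr/k = 5·6/3 = 30/3 = 10.
Check integrality: r = 6 ∈ Z ✓, b = 10 ∈ Z ✓.
(These identities are necessary conditions: they determine r and b for any design with these parameters, but do not by themselves prove that one exists.)

r = 6, b = 10.


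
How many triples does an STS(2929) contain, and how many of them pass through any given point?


An STS(v) is a 2-(v, 3, 1) BIBD: block size k = 3, λ = 1.
Replication: r(k − 1) = λ(v − 1) ⇒ r·2 = 2929 − 1 = 2928 ⇒ r = 1464.
Block count: bk = vr ⇒ b·3 = 2929·1464 = 4288056 ⇒ b = 1429352.
(Check via b = v(v − 1)/6 = 2929·2928/6 = 8576112/6 = 1429352.)

r = 1464, b = 1429352.


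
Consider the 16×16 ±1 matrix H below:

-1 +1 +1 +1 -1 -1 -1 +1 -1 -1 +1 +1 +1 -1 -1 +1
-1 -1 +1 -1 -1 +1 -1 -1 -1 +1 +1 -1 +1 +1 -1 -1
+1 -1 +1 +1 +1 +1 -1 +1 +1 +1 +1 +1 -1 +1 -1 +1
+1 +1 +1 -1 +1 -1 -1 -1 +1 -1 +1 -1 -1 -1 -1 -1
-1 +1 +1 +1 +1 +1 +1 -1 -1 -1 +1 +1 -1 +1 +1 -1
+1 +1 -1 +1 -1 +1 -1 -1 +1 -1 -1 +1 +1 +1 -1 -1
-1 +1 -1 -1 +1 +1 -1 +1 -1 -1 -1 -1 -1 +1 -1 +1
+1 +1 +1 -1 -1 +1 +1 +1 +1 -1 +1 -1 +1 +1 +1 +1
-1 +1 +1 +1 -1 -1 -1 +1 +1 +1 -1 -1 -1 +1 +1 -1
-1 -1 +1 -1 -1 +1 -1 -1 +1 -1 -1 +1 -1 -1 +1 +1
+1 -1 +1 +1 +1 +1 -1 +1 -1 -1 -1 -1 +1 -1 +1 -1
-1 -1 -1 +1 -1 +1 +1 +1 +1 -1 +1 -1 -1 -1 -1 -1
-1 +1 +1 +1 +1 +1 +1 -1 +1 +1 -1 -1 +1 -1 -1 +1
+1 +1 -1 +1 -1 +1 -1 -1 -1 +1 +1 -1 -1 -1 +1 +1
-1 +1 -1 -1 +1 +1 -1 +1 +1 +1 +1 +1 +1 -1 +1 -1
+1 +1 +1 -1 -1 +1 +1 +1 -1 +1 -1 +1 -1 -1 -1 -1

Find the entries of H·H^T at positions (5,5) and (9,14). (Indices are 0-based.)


Row 5 of H: [1, 1, -1, 1, -1, 1, -1, -1, 1, -1, -1, 1, 1, 1, -1, -1].
Row 9 of H: [-1, -1, 1, -1, -1, 1, -1, -1, 1, -1, -1, 1, -1, -1, 1, 1].
Row 14 of H: [-1, 1, -1, -1, 1, 1, -1, 1, 1, 1, 1, 1, 1, -1, 1, -1].
(H·H^T)[5][5] = Σ_j H[5][j]·H[5][j] = (1)² + (1)² + (-1)² + (1)² + (-1)² + (1)² + (-1)² + (-1)² + (1)² + (-1)² + (-1)² + (1)² + (1)² + (1)² + (-1)² + (-1)² = 1 + 1 + 1 + 1 + 1 + 1 + 1 + 1 + 1 + 1 + 1 + 1 + 1 + 1 + 1 + 1 = 16.
(H·H^T)[9][14] = Σ_j H[9][j]·H[14][j] = (-1)·(-1) + (-1)·(1) + (1)·(-1) + (-1)·(-1) + (-1)·(1) + (1)·(1) + (-1)·(-1) + (-1)·(1) + (1)·(1) + (-1)·(1) + (-1)·(1) + (1)·(1) + (-1)·(1) + (-1)·(-1) + (1)·(1) + (1)·(-1) = 1 + -1 + -1 + 1 + -1 + 1 + 1 + -1 + 1 + -1 + -1 + 1 + -1 + 1 + 1 + -1 = 0.
So rows 9 and 14 are orthogonal; the diagonal entry equals n = 16.

(5,5) entry = 16; (9,14) entry = 0.


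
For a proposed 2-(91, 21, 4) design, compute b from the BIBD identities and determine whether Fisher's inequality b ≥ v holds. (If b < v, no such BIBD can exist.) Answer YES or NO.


b = λv(v − 1)/(k(k − 1)) = 4·91·90/(21·20) = 32760/420 = 78.
Compare with v = 91: b < v, so Fisher's inequality fails.

NO


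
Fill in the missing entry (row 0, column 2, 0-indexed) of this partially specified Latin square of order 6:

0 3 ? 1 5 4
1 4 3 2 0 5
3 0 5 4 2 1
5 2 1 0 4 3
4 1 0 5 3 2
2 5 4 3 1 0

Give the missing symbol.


Row 0 contains symbols [0, 1, 3, 4, 5] — missing [2].
Column 2 contains symbols [0, 1, 3, 4, 5] — missing [2].
The missing symbol must appear in both missing sets; intersection = [2].
Therefore the hidden value is 2.

Missing value = 2.


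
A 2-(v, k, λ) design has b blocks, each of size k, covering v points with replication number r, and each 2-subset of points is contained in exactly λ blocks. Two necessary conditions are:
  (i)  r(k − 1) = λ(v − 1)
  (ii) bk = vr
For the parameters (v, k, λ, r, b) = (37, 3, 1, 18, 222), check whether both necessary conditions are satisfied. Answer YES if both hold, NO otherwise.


Condition (i): r(k − 1) = 18·2 = 36; λ(v − 1) = 1·36 = 36. Match? YES.
Condition (ii): bk = 222·3 = 666; vr = 37·18 = 666. Match? YES.
Both conditions hold? YES.

YES


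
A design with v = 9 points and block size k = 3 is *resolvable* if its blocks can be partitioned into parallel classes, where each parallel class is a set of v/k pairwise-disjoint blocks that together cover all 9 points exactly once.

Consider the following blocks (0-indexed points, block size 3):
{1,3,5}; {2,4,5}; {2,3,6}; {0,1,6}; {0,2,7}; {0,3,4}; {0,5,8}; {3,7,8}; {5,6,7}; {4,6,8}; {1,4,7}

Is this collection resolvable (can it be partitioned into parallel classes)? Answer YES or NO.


v = 9, block size k = 3, number of blocks = 11.
For resolvability, blocks must partition into parallel classes of size v/k = 3.
Total blocks must therefore be a multiple of 3: 11 = 3·3 + 2 ⇒ not divisible ✗.
Resolvable? NO.

NO


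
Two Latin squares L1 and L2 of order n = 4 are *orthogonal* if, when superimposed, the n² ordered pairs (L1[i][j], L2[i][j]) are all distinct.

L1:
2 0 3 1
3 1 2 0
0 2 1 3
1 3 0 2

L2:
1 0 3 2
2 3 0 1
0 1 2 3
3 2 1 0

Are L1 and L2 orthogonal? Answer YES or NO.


Form the n² = 16 superimposed pairs (L1[i][j], L2[i][j]), row by row (rows and columns indexed from 0):
row 0: (2,1) (0,0) (3,3) (1,2)
row 1: (3,2) (1,3) (2,0) (0,1)
row 2: (0,0) (2,1) (1,2) (3,3)
row 3: (1,3) (3,2) (0,1) (2,0)
Orthogonality requires all 16 pairs distinct.
But the pair (0,0) repeats: cell (0,1) has L1 = 0, L2 = 0, and cell (2,0) has L1 = 0, L2 = 0.
A repeated pair means some other pair never occurs (only 8 distinct pairs out of 16), so the squares are not orthogonal.
Conclusion: NO.

NO


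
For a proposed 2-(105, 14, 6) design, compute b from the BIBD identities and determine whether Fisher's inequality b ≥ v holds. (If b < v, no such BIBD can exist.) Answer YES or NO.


b = λv(v − 1)/(k(k − 1)) = 6·105·104/(14·13) = 65520/182 = 360.
Compare with v = 105: b ≥ v, so Fisher's inequality holds.

YES


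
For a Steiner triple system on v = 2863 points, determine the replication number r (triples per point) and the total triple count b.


An STS(v) is a 2-(v, 3, 1) BIBD: block size k = 3, λ = 1.
Replication: r(k − 1) = λ(v − 1) ⇒ r·2 = 2863 − 1 = 2862 ⇒ r = 1431.
Block count: bk = vr ⇒ b·3 = 2863·1431 = 4096953 ⇒ b = 1365651.

r = 1431, b = 1365651.


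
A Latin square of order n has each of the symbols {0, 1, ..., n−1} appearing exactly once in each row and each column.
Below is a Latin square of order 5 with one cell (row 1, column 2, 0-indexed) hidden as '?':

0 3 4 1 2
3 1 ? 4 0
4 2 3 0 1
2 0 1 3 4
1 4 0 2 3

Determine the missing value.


Row 1 contains symbols [0, 1, 3, 4] — missing [2].
Column 2 contains symbols [0, 1, 3, 4] — missing [2].
The missing symbol must appear in both missing sets; intersection = [2].
Therefore the hidden value is 2.

Missing value = 2.


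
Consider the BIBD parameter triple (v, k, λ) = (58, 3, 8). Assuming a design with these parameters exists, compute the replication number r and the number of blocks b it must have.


Any 2-(v, k, λ) BIBD satisfies two necessary conditions:
  (i)  Each point sits in r blocks, and counting incidences through any fixed point gives r(k − 1) = λ(v − 1), so r = λ(v − 1)/(k − 1).
  (ii) Total incidences bk = vr, so b = vr/k.
Step 1: r = λ(v − 1)/(k − 1) = 8·(58 − 1)/(3 − 1) = 8·57/2 = 456/2 = 228.
Step 2: b = vr/k = 58·228/3 = 13224/3 = 4408.
Check integrality: r = 228 ∈ Z ✓, b = 4408 ∈ Z ✓.
(These identities are necessary conditions: they determine r and b for any design with these parameters, but do not by themselves prove that one exists.)

r = 228, b = 4408.


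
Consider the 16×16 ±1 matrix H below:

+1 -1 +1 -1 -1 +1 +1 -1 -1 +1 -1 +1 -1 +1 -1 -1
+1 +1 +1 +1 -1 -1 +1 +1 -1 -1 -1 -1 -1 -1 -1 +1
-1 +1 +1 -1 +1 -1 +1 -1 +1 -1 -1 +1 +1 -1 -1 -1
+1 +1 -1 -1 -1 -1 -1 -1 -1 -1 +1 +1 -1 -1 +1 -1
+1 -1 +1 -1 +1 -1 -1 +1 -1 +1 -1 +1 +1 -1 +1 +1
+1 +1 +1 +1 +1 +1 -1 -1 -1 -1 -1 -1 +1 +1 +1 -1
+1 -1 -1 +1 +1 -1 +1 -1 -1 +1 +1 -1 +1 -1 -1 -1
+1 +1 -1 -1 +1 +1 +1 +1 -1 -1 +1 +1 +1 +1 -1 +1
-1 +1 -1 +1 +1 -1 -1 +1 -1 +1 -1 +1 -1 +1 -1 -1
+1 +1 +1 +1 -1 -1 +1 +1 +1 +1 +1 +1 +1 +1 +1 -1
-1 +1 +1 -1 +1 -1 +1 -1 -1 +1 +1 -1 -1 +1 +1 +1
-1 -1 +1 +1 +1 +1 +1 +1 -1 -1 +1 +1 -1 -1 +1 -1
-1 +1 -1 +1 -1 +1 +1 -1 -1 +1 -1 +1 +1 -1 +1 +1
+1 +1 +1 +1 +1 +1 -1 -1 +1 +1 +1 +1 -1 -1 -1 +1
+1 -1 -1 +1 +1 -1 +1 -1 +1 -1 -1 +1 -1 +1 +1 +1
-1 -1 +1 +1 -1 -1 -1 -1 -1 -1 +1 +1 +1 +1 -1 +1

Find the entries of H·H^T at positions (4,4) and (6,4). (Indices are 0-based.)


Row 4 of H: [1, -1, 1, -1, 1, -1, -1, 1, -1, 1, -1, 1, 1, -1, 1, 1].
Row 6 of H: [1, -1, -1, 1, 1, -1, 1, -1, -1, 1, 1, -1, 1, -1, -1, -1].
(H·H^T)[4][4] = Σ_j H[4][j]·H[4][j] = (1)² + (-1)² + (1)² + (-1)² + (1)² + (-1)² + (-1)² + (1)² + (-1)² + (1)² + (-1)² + (1)² + (1)² + (-1)² + (1)² + (1)² = 1 + 1 + 1 + 1 + 1 + 1 + 1 + 1 + 1 + 1 + 1 + 1 + 1 + 1 + 1 + 1 = 16.
(H·H^T)[6][4] = Σ_j H[6][j]·H[4][j] = (1)·(1) + (-1)·(-1) + (-1)·(1) + (1)·(-1) + (1)·(1) + (-1)·(-1) + (1)·(-1) + (-1)·(1) + (-1)·(-1) + (1)·(1) + (1)·(-1) + (-1)·(1) + (1)·(1) + (-1)·(-1) + (-1)·(1) + (-1)·(1) = 1 + 1 + -1 + -1 + 1 + 1 + -1 + -1 + 1 + 1 + -1 + -1 + 1 + 1 + -1 + -1 = 0.
So rows 6 and 4 are orthogonal; the diagonal entry equals n = 16.

(4,4) entry = 16; (6,4) entry = 0.


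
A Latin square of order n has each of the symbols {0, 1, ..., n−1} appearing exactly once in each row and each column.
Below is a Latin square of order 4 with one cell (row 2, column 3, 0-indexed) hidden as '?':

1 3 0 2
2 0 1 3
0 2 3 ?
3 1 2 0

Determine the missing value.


Row 2 contains symbols [0, 2, 3] — missing [1].
Column 3 contains symbols [0, 2, 3] — missing [1].
The missing symbol must appear in both missing sets; intersection = [1].
Therefore the hidden value is 1.

Missing value = 1.


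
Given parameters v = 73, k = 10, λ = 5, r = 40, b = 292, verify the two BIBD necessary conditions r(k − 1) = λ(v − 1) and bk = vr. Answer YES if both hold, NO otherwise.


Condition (i): r(k − 1) = 40·9 = 360; λ(v − 1) = 5·72 = 360. Match? YES.
Condition (ii): bk = 292·10 = 2920; vr = 73·40 = 2920. Match? YES.
Both conditions hold? YES.

YES
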